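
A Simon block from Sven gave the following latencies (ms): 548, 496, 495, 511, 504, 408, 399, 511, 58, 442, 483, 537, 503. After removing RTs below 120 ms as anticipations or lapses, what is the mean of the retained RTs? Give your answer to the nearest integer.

486 ms

Excluded: 58
Retained (n=12): Σ = 5837
Mean = 5837/12 = 486.4167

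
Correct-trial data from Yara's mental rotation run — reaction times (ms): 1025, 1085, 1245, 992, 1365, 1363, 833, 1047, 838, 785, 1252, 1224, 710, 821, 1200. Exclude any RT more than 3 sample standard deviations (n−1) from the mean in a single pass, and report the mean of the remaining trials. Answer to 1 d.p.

1052.3 ms

n = 15, ΣRT = 15785, M = 1052.333
Σ(x−M)² = 664239.33; s = √(664239.33/14) = 217.820
Cutoffs: 1052.333 ± 3·217.820 → [398.9, 1705.8]
No RTs fall outside the cutoffs; all 15 retained. Mean = 15785/15 = 1052.333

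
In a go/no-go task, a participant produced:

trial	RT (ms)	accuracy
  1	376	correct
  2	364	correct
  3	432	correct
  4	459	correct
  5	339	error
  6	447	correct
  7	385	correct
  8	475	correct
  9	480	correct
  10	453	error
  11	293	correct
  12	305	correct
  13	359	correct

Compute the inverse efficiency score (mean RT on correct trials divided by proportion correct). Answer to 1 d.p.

Correct trials (n=11): 376, 364, 432, 459, 447, 385, 475, 480, 293, 305, 359
Mean correct RT = 4375/11 = 397.7273 ms
Proportion correct = 11/13
IES = 397.7273 / (11/13) = 470.041 ms

470.0 ms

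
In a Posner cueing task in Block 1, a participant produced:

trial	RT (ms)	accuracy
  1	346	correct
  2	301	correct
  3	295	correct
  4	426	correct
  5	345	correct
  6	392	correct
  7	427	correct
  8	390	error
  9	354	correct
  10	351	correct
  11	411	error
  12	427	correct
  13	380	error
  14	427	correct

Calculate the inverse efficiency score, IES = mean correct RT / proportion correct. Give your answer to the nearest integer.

Correct trials (n=11): 346, 301, 295, 426, 345, 392, 427, 354, 351, 427, 427
Mean correct RT = 4091/11 = 371.9091 ms
Proportion correct = 11/14
IES = 371.9091 / (11/14) = 473.339 ms

473 ms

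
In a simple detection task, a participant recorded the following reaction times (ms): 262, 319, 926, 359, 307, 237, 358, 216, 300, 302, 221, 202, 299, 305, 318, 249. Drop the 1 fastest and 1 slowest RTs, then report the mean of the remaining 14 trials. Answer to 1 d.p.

289.4 ms

Sorted: 202, 216, 221, 237, 249, 262, 299, 300, 302, 305, 307, 318, 319, 358, 359, 926
Drop lowest 1 (202) and highest 1 (926)
Remaining (n=14): Σ = 4052, mean = 4052/14 = 289.429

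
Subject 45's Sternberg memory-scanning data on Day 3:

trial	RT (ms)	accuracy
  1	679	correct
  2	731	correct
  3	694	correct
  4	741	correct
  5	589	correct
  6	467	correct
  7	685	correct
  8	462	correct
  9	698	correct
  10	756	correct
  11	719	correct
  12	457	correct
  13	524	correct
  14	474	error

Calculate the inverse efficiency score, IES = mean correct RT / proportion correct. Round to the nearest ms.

Correct trials (n=13): 679, 731, 694, 741, 589, 467, 685, 462, 698, 756, 719, 457, 524
Mean correct RT = 8202/13 = 630.9231 ms
Proportion correct = 13/14
IES = 630.9231 / (13/14) = 679.456 ms

679 ms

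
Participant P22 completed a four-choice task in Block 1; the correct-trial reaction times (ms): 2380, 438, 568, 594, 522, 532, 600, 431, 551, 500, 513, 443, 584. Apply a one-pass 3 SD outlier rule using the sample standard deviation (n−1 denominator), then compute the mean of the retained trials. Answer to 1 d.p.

n = 13, ΣRT = 8656, M = 665.846
Σ(x−M)² = 3223483.69; s = √(3223483.69/12) = 518.289
Cutoffs: 665.846 ± 3·518.289 → [-889.0, 2220.7]
Outside: 2380 → excluded.
Retained (n=12): Σ = 6276, mean = 6276/12 = 523.000

523.0 ms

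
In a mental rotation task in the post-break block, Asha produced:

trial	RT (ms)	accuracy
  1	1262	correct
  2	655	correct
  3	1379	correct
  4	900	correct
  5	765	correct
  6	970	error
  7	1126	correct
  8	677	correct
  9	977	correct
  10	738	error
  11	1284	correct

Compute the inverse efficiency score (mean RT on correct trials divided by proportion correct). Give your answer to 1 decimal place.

Correct trials (n=9): 1262, 655, 1379, 900, 765, 1126, 677, 977, 1284
Mean correct RT = 9025/9 = 1002.7778 ms
Proportion correct = 9/11
IES = 1002.7778 / (9/11) = 1225.617 ms

1225.6 ms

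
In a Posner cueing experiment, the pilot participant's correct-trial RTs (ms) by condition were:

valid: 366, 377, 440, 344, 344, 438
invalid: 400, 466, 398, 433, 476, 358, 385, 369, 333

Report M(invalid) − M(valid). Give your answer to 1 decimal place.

M(valid) = 2309/6 = 384.833
M(invalid) = 3618/9 = 402.000
Difference = 402.000 − 384.833 = 17.167 ms

17.2 ms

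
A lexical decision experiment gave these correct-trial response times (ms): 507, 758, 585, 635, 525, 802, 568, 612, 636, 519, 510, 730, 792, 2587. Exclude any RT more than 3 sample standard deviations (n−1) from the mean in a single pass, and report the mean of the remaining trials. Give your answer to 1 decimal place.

629.2 ms

n = 14, ΣRT = 10766, M = 769.000
Σ(x−M)² = 3700696.00; s = √(3700696.00/13) = 533.544
Cutoffs: 769.000 ± 3·533.544 → [-831.6, 2369.6]
Outside: 2587 → excluded.
Retained (n=13): Σ = 8179, mean = 8179/13 = 629.154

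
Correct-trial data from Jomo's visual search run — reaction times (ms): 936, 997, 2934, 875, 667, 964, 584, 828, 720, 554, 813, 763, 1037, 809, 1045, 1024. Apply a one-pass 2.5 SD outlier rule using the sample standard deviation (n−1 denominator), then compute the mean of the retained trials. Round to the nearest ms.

n = 16, ΣRT = 15550, M = 971.875
Σ(x−M)² = 4471159.75; s = √(4471159.75/15) = 545.965
Cutoffs: 971.875 ± 2.5·545.965 → [-393.0, 2336.8]
Outside: 2934 → excluded.
Retained (n=15): Σ = 12616, mean = 12616/15 = 841.067

841 ms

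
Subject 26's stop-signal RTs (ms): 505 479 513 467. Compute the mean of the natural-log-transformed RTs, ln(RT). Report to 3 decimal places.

ln(RT): 6.2246, 6.1717, 6.2403, 6.1463
Σ ln(RT) = 24.7829
Mean = 24.7829/4 = 6.19572

6.196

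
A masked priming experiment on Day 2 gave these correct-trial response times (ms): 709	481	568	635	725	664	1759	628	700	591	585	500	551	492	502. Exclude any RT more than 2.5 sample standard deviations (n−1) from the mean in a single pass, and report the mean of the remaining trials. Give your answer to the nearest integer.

n = 15, ΣRT = 10090, M = 672.667
Σ(x−M)² = 1356845.33; s = √(1356845.33/14) = 311.316
Cutoffs: 672.667 ± 2.5·311.316 → [-105.6, 1451.0]
Outside: 1759 → excluded.
Retained (n=14): Σ = 8331, mean = 8331/14 = 595.071

595 ms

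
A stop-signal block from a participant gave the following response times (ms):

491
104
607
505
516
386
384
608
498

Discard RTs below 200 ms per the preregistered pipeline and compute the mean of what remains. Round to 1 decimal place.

499.4 ms

Excluded: 104
Retained (n=8): Σ = 3995
Mean = 3995/8 = 499.3750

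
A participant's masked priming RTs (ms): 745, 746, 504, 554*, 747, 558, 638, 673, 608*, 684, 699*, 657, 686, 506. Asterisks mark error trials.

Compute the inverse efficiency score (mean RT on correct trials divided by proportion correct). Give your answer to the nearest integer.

827 ms

Correct trials (n=11): 745, 746, 504, 747, 558, 638, 673, 684, 657, 686, 506
Mean correct RT = 7144/11 = 649.4545 ms
Proportion correct = 11/14
IES = 649.4545 / (11/14) = 826.579 ms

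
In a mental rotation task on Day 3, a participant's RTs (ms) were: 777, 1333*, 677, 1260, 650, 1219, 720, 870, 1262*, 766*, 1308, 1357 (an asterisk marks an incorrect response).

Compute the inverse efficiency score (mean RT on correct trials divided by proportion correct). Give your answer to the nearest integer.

Correct trials (n=9): 777, 677, 1260, 650, 1219, 720, 870, 1308, 1357
Mean correct RT = 8838/9 = 982.0000 ms
Proportion correct = 9/12
IES = 982.0000 / (9/12) = 1309.333 ms

1309 ms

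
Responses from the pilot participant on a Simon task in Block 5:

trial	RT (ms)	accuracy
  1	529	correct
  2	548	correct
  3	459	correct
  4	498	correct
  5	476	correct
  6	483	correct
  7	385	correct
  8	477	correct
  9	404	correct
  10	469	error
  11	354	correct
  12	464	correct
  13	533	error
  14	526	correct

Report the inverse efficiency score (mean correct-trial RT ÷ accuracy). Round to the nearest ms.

545 ms

Correct trials (n=12): 529, 548, 459, 498, 476, 483, 385, 477, 404, 354, 464, 526
Mean correct RT = 5603/12 = 466.9167 ms
Proportion correct = 12/14
IES = 466.9167 / (12/14) = 544.736 ms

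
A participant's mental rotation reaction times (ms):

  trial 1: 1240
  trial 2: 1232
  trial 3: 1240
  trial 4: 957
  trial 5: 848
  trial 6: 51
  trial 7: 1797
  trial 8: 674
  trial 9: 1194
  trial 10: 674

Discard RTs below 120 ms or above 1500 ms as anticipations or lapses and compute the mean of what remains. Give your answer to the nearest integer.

Excluded: 51, 1797
Retained (n=8): Σ = 8059
Mean = 8059/8 = 1007.3750

1007 ms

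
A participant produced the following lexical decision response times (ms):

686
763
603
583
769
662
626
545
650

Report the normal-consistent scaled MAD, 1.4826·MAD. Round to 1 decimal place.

Sorted: 545, 583, 603, 626, 650, 662, 686, 763, 769 → median = 650
|x − 650| sorted: 0, 12, 24, 36, 47, 67, 105, 113, 119 → MAD = 47
Robust SD ≈ 1.4826 × 47 = 69.682

69.7 ms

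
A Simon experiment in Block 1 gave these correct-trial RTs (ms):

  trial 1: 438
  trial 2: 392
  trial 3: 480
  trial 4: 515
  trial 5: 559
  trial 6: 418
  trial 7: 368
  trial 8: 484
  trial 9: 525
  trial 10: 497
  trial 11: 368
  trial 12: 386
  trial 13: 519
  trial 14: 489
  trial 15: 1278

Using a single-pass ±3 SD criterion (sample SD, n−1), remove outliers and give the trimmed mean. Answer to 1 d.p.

459.9 ms

n = 15, ΣRT = 7716, M = 514.400
Σ(x−M)² = 677727.60; s = √(677727.60/14) = 220.021
Cutoffs: 514.400 ± 3·220.021 → [-145.7, 1174.5]
Outside: 1278 → excluded.
Retained (n=14): Σ = 6438, mean = 6438/14 = 459.857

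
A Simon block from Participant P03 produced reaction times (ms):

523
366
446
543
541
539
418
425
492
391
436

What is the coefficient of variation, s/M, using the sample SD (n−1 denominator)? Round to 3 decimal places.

0.139

n = 11, Σ = 5120, M = 465.4545
Σ(x−M)² = 41714.727; s = √(41714.727/10) = 64.5869
CV = 64.5869 / 465.4545 = 0.13876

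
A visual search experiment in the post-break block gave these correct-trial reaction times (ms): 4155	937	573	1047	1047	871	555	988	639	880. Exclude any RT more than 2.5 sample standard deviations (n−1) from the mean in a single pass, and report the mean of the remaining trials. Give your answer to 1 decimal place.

n = 10, ΣRT = 11692, M = 1169.200
Σ(x−M)² = 10217985.60; s = √(10217985.60/9) = 1065.519
Cutoffs: 1169.200 ± 2.5·1065.519 → [-1494.6, 3833.0]
Outside: 4155 → excluded.
Retained (n=9): Σ = 7537, mean = 7537/9 = 837.444

837.4 ms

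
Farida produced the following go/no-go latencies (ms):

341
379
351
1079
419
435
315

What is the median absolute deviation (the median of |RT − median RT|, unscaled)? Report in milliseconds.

Sorted: 315, 341, 351, 379, 419, 435, 1079 → median = 379
|x − 379|: 38, 0, 28, 700, 40, 56, 64
Sorted deviations: 0, 28, 38, 40, 56, 64, 700 → MAD = 40

40 ms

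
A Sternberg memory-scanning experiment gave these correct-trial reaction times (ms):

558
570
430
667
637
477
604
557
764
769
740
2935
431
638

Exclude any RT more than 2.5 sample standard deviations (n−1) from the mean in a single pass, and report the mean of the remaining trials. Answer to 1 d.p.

603.2 ms

n = 14, ΣRT = 10777, M = 769.786
Σ(x−M)² = 5208122.36; s = √(5208122.36/13) = 632.949
Cutoffs: 769.786 ± 2.5·632.949 → [-812.6, 2352.2]
Outside: 2935 → excluded.
Retained (n=13): Σ = 7842, mean = 7842/13 = 603.231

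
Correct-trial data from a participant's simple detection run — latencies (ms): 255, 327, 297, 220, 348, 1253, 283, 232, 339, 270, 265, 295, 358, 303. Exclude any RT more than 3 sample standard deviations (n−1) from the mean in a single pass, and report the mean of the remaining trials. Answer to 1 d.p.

n = 14, ΣRT = 5045, M = 360.357
Σ(x−M)² = 880631.21; s = √(880631.21/13) = 260.271
Cutoffs: 360.357 ± 3·260.271 → [-420.5, 1141.2]
Outside: 1253 → excluded.
Retained (n=13): Σ = 3792, mean = 3792/13 = 291.692

291.7 ms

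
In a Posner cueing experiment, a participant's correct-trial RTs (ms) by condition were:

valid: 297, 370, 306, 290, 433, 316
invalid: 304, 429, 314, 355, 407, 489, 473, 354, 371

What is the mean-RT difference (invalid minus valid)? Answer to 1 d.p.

53.1 ms

M(valid) = 2012/6 = 335.333
M(invalid) = 3496/9 = 388.444
Difference = 388.444 − 335.333 = 53.111 ms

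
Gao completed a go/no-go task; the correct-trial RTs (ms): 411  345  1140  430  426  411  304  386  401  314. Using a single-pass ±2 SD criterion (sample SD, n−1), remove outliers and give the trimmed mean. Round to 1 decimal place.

n = 10, ΣRT = 4568, M = 456.800
Σ(x−M)² = 536989.60; s = √(536989.60/9) = 244.265
Cutoffs: 456.800 ± 2·244.265 → [-31.7, 945.3]
Outside: 1140 → excluded.
Retained (n=9): Σ = 3428, mean = 3428/9 = 380.889

380.9 ms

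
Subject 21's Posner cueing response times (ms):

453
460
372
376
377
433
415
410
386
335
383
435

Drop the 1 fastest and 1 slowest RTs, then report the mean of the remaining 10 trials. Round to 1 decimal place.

404.0 ms

Sorted: 335, 372, 376, 377, 383, 386, 410, 415, 433, 435, 453, 460
Drop lowest 1 (335) and highest 1 (460)
Remaining (n=10): Σ = 4040, mean = 4040/10 = 404.000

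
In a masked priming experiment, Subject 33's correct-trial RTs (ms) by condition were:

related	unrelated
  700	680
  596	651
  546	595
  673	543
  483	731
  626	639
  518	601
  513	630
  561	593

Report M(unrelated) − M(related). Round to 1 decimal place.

M(related) = 5216/9 = 579.556
M(unrelated) = 5663/9 = 629.222
Difference = 629.222 − 579.556 = 49.667 ms

49.7 ms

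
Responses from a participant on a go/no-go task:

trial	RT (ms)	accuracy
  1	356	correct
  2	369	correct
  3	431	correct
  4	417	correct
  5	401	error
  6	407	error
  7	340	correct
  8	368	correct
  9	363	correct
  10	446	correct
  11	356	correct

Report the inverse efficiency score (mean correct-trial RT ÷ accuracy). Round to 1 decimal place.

Correct trials (n=9): 356, 369, 431, 417, 340, 368, 363, 446, 356
Mean correct RT = 3446/9 = 382.8889 ms
Proportion correct = 9/11
IES = 382.8889 / (9/11) = 467.975 ms

468.0 ms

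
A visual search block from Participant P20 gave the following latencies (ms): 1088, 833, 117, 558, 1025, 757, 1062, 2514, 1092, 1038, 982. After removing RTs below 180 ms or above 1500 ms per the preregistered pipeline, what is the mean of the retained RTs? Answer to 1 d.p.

Excluded: 117, 2514
Retained (n=9): Σ = 8435
Mean = 8435/9 = 937.2222

937.2 ms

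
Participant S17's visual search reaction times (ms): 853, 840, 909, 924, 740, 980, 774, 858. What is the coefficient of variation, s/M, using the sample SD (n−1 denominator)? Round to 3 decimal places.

n = 8, Σ = 6878, M = 859.7500
Σ(x−M)² = 43145.500; s = √(43145.500/7) = 78.5089
CV = 78.5089 / 859.7500 = 0.09132

0.091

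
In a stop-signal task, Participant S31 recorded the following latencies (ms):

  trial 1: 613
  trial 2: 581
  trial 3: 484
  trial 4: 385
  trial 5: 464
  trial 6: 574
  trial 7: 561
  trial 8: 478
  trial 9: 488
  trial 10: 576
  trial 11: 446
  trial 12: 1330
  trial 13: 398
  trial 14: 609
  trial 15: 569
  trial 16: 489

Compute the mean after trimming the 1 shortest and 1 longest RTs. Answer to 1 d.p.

523.6 ms

Sorted: 385, 398, 446, 464, 478, 484, 488, 489, 561, 569, 574, 576, 581, 609, 613, 1330
Drop lowest 1 (385) and highest 1 (1330)
Remaining (n=14): Σ = 7330, mean = 7330/14 = 523.571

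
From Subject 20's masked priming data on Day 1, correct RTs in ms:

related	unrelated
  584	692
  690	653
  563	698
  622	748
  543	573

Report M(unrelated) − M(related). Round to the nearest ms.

M(related) = 3002/5 = 600.400
M(unrelated) = 3364/5 = 672.800
Difference = 672.800 − 600.400 = 72.400 ms

72 ms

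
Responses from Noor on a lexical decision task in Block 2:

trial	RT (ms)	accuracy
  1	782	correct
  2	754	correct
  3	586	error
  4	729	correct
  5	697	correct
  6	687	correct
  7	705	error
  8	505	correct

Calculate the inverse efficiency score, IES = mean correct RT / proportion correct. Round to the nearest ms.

Correct trials (n=6): 782, 754, 729, 697, 687, 505
Mean correct RT = 4154/6 = 692.3333 ms
Proportion correct = 6/8
IES = 692.3333 / (6/8) = 923.111 ms

923 ms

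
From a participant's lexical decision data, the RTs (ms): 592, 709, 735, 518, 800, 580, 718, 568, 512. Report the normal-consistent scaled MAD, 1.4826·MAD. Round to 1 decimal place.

118.6 ms

Sorted: 512, 518, 568, 580, 592, 709, 718, 735, 800 → median = 592
|x − 592| sorted: 0, 12, 24, 74, 80, 117, 126, 143, 208 → MAD = 80
Robust SD ≈ 1.4826 × 80 = 118.608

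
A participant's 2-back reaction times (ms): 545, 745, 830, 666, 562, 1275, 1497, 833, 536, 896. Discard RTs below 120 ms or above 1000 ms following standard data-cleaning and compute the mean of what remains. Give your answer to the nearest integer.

Excluded: 1275, 1497
Retained (n=8): Σ = 5613
Mean = 5613/8 = 701.6250

702 ms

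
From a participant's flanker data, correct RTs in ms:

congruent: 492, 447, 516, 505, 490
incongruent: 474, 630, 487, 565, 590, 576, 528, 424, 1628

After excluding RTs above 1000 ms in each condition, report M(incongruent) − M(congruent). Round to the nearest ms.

44 ms

incongruent: exclude 1628
M(congruent) = 2450/5 = 490.000
M(incongruent) = 4274/8 = 534.250
Difference = 534.250 − 490.000 = 44.250 ms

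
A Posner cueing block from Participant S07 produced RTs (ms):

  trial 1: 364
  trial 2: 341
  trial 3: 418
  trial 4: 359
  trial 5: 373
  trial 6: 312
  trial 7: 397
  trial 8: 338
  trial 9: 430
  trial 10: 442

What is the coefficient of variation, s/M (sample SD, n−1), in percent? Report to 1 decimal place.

n = 10, Σ = 3774, M = 377.4000
Σ(x−M)² = 16664.400; s = √(16664.400/9) = 43.0302
CV = 43.0302 / 377.4000 = 0.11402 = 11.402%

11.4%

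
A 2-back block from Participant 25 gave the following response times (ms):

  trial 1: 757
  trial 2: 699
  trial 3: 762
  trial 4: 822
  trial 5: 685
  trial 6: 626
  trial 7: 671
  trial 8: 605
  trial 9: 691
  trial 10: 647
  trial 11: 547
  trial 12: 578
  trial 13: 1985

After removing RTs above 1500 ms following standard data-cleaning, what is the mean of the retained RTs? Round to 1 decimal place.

Excluded: 1985
Retained (n=12): Σ = 8090
Mean = 8090/12 = 674.1667

674.2 ms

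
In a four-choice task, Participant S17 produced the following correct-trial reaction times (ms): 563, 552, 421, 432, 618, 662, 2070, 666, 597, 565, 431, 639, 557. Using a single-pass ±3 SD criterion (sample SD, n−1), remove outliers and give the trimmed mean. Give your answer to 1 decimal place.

558.6 ms

n = 13, ΣRT = 8773, M = 674.846
Σ(x−M)² = 2193701.69; s = √(2193701.69/12) = 427.561
Cutoffs: 674.846 ± 3·427.561 → [-607.8, 1957.5]
Outside: 2070 → excluded.
Retained (n=12): Σ = 6703, mean = 6703/12 = 558.583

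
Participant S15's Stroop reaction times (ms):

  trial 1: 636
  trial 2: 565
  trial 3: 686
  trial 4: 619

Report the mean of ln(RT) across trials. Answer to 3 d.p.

ln(RT): 6.4552, 6.3368, 6.5309, 6.4281
Σ ln(RT) = 25.7510
Mean = 25.7510/4 = 6.43775

6.438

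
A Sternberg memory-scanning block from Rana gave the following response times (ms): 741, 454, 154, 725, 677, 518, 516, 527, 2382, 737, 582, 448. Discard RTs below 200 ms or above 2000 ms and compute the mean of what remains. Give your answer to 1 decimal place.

592.5 ms

Excluded: 154, 2382
Retained (n=10): Σ = 5925
Mean = 5925/10 = 592.5000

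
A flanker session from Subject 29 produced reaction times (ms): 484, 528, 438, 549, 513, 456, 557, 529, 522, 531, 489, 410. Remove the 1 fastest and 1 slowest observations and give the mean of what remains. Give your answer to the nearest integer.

504 ms

Sorted: 410, 438, 456, 484, 489, 513, 522, 528, 529, 531, 549, 557
Drop lowest 1 (410) and highest 1 (557)
Remaining (n=10): Σ = 5039, mean = 5039/10 = 503.900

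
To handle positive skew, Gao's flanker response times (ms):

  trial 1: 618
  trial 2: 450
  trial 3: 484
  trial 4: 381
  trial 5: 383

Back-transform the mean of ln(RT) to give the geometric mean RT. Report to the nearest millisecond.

ln(RT): 6.4265, 6.1092, 6.1821, 5.9428, 5.9480
Mean ln(RT) = 30.6087/5 = 6.12173
Geometric mean = exp(6.12173) = 455.65 ms

456 ms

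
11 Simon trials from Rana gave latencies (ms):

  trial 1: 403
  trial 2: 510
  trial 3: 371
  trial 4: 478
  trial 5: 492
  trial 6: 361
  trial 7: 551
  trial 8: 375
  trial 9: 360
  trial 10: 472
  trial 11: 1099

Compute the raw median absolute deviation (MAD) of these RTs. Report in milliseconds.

Sorted: 360, 361, 371, 375, 403, 472, 478, 492, 510, 551, 1099 → median = 472
|x − 472|: 69, 38, 101, 6, 20, 111, 79, 97, 112, 0, 627
Sorted deviations: 0, 6, 20, 38, 69, 79, 97, 101, 111, 112, 627 → MAD = 79

79 ms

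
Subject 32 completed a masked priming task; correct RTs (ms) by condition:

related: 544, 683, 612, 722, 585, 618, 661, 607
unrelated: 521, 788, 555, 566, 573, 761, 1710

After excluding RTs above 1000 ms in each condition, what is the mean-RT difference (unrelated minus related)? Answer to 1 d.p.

-1.7 ms

unrelated: exclude 1710
M(related) = 5032/8 = 629.000
M(unrelated) = 3764/6 = 627.333
Difference = 627.333 − 629.000 = -1.667 ms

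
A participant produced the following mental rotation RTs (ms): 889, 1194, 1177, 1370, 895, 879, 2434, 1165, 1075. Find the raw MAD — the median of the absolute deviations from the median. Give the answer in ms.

Sorted: 879, 889, 895, 1075, 1165, 1177, 1194, 1370, 2434 → median = 1165
|x − 1165|: 276, 29, 12, 205, 270, 286, 1269, 0, 90
Sorted deviations: 0, 12, 29, 90, 205, 270, 276, 286, 1269 → MAD = 205

205 ms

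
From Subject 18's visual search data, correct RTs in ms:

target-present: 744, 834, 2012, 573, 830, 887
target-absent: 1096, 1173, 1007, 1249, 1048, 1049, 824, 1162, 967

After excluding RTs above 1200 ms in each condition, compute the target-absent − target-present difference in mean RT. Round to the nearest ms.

267 ms

target-present: exclude 2012
target-absent: exclude 1249
M(target-present) = 3868/5 = 773.600
M(target-absent) = 8326/8 = 1040.750
Difference = 1040.750 − 773.600 = 267.150 ms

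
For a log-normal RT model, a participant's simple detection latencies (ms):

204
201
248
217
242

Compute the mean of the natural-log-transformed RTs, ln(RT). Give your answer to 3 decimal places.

5.401

ln(RT): 5.3181, 5.3033, 5.5134, 5.3799, 5.4889
Σ ln(RT) = 27.0037
Mean = 27.0037/5 = 5.40074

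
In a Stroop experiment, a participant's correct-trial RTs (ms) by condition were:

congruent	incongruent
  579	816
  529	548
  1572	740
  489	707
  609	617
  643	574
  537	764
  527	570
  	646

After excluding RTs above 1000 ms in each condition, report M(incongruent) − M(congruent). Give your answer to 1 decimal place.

congruent: exclude 1572
M(congruent) = 3913/7 = 559.000
M(incongruent) = 5982/9 = 664.667
Difference = 664.667 − 559.000 = 105.667 ms

105.7 ms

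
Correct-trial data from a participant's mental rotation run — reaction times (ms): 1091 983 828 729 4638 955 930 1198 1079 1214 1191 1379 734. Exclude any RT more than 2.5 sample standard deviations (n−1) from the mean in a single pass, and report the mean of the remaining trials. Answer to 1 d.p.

n = 13, ΣRT = 16949, M = 1303.769
Σ(x−M)² = 12496098.31; s = √(12496098.31/12) = 1020.461
Cutoffs: 1303.769 ± 2.5·1020.461 → [-1247.4, 3854.9]
Outside: 4638 → excluded.
Retained (n=12): Σ = 12311, mean = 12311/12 = 1025.917

1025.9 ms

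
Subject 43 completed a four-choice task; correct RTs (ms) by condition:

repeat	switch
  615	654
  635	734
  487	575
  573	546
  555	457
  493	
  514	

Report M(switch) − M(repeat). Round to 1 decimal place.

M(repeat) = 3872/7 = 553.143
M(switch) = 2966/5 = 593.200
Difference = 593.200 − 553.143 = 40.057 ms

40.1 ms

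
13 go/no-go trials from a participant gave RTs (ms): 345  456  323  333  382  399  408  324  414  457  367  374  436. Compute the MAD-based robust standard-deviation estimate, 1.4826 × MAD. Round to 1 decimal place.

Sorted: 323, 324, 333, 345, 367, 374, 382, 399, 408, 414, 436, 456, 457 → median = 382
|x − 382| sorted: 0, 8, 15, 17, 26, 32, 37, 49, 54, 58, 59, 74, 75 → MAD = 37
Robust SD ≈ 1.4826 × 37 = 54.856

54.9 ms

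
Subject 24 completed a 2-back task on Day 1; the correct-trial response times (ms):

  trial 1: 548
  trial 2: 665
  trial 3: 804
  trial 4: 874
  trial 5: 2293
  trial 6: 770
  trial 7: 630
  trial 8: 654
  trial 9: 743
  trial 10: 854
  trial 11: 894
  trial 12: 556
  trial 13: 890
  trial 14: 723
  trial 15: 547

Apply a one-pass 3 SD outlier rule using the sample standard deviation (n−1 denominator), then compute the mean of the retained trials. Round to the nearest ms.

725 ms

n = 15, ΣRT = 12445, M = 829.667
Σ(x−M)² = 2506759.33; s = √(2506759.33/14) = 423.148
Cutoffs: 829.667 ± 3·423.148 → [-439.8, 2099.1]
Outside: 2293 → excluded.
Retained (n=14): Σ = 10152, mean = 10152/14 = 725.143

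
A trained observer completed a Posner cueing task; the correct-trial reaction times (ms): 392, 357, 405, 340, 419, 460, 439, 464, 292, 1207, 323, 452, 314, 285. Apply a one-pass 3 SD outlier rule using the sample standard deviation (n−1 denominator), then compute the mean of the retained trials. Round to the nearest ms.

n = 14, ΣRT = 6149, M = 439.214
Σ(x−M)² = 685754.36; s = √(685754.36/13) = 229.674
Cutoffs: 439.214 ± 3·229.674 → [-249.8, 1128.2]
Outside: 1207 → excluded.
Retained (n=13): Σ = 4942, mean = 4942/13 = 380.154

380 ms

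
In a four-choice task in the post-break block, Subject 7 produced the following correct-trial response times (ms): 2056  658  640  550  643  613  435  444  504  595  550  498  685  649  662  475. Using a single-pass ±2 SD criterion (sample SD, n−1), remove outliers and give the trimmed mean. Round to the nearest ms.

n = 16, ΣRT = 10657, M = 666.062
Σ(x−M)² = 2162390.94; s = √(2162390.94/15) = 379.683
Cutoffs: 666.062 ± 2·379.683 → [-93.3, 1425.4]
Outside: 2056 → excluded.
Retained (n=15): Σ = 8601, mean = 8601/15 = 573.400

573 ms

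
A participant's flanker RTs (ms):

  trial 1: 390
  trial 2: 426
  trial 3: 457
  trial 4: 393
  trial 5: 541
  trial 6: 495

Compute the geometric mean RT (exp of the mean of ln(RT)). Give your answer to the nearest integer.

ln(RT): 5.9661, 6.0544, 6.1247, 5.9738, 6.2934, 6.2046
Mean ln(RT) = 36.6171/6 = 6.10284
Geometric mean = exp(6.10284) = 447.13 ms

447 ms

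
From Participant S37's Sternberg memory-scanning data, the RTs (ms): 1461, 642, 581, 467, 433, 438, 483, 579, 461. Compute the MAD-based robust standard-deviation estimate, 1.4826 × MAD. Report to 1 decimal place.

Sorted: 433, 438, 461, 467, 483, 579, 581, 642, 1461 → median = 483
|x − 483| sorted: 0, 16, 22, 45, 50, 96, 98, 159, 978 → MAD = 50
Robust SD ≈ 1.4826 × 50 = 74.130

74.1 ms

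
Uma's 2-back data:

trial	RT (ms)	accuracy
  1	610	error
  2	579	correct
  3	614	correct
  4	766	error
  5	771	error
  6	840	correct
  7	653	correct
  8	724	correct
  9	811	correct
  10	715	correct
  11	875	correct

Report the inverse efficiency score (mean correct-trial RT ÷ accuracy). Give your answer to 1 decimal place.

Correct trials (n=8): 579, 614, 840, 653, 724, 811, 715, 875
Mean correct RT = 5811/8 = 726.3750 ms
Proportion correct = 8/11
IES = 726.3750 / (8/11) = 998.766 ms

998.8 ms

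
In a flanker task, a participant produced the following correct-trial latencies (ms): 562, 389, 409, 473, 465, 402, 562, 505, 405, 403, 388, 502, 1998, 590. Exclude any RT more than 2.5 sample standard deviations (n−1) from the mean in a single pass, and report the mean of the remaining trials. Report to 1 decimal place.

465.8 ms

n = 14, ΣRT = 8053, M = 575.214
Σ(x−M)² = 2243758.36; s = √(2243758.36/13) = 415.448
Cutoffs: 575.214 ± 2.5·415.448 → [-463.4, 1613.8]
Outside: 1998 → excluded.
Retained (n=13): Σ = 6055, mean = 6055/13 = 465.769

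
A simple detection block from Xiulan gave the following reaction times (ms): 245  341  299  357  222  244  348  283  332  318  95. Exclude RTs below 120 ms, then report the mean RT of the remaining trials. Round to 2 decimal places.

Excluded: 95
Retained (n=10): Σ = 2989
Mean = 2989/10 = 298.9000

298.90 ms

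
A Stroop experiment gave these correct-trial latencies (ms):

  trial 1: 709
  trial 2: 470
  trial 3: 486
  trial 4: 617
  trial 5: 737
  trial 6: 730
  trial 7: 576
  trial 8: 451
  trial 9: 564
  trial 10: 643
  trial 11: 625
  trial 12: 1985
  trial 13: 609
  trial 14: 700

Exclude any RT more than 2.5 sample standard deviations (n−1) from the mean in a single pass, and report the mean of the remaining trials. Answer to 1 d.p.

n = 14, ΣRT = 9902, M = 707.286
Σ(x−M)² = 1871444.86; s = √(1871444.86/13) = 379.417
Cutoffs: 707.286 ± 2.5·379.417 → [-241.3, 1655.8]
Outside: 1985 → excluded.
Retained (n=13): Σ = 7917, mean = 7917/13 = 609.000

609.0 ms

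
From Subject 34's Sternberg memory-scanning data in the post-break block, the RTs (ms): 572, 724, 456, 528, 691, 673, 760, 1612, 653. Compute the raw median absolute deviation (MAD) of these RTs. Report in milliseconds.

87 ms

Sorted: 456, 528, 572, 653, 673, 691, 724, 760, 1612 → median = 673
|x − 673|: 101, 51, 217, 145, 18, 0, 87, 939, 20
Sorted deviations: 0, 18, 20, 51, 87, 101, 145, 217, 939 → MAD = 87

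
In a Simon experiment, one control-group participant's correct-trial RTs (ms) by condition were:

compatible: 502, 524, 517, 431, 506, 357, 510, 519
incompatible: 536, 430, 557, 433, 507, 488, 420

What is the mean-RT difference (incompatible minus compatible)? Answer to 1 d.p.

-1.7 ms

M(compatible) = 3866/8 = 483.250
M(incompatible) = 3371/7 = 481.571
Difference = 481.571 − 483.250 = -1.679 ms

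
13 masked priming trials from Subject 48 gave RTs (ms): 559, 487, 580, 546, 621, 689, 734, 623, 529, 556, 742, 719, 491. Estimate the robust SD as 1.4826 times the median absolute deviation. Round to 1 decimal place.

75.6 ms

Sorted: 487, 491, 529, 546, 556, 559, 580, 621, 623, 689, 719, 734, 742 → median = 580
|x − 580| sorted: 0, 21, 24, 34, 41, 43, 51, 89, 93, 109, 139, 154, 162 → MAD = 51
Robust SD ≈ 1.4826 × 51 = 75.613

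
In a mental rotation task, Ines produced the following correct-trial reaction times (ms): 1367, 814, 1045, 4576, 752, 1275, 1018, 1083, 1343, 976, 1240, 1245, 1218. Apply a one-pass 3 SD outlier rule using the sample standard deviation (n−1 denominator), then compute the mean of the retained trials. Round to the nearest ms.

1115 ms

n = 13, ΣRT = 17952, M = 1380.923
Σ(x−M)² = 11500470.92; s = √(11500470.92/12) = 978.965
Cutoffs: 1380.923 ± 3·978.965 → [-1556.0, 4317.8]
Outside: 4576 → excluded.
Retained (n=12): Σ = 13376, mean = 13376/12 = 1114.667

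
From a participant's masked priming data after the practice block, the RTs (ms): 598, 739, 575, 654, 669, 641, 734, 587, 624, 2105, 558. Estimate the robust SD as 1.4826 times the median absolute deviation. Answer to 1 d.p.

Sorted: 558, 575, 587, 598, 624, 641, 654, 669, 734, 739, 2105 → median = 641
|x − 641| sorted: 0, 13, 17, 28, 43, 54, 66, 83, 93, 98, 1464 → MAD = 54
Robust SD ≈ 1.4826 × 54 = 80.060

80.1 ms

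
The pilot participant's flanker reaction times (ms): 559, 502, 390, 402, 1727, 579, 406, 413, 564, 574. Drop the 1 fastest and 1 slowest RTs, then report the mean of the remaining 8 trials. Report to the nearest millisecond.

Sorted: 390, 402, 406, 413, 502, 559, 564, 574, 579, 1727
Drop lowest 1 (390) and highest 1 (1727)
Remaining (n=8): Σ = 3999, mean = 3999/8 = 499.875

500 ms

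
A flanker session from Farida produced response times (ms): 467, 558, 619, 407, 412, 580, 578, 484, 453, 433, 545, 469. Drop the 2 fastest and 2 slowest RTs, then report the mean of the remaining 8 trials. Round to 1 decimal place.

498.4 ms

Sorted: 407, 412, 433, 453, 467, 469, 484, 545, 558, 578, 580, 619
Drop lowest 2 (407, 412) and highest 2 (580, 619)
Remaining (n=8): Σ = 3987, mean = 3987/8 = 498.375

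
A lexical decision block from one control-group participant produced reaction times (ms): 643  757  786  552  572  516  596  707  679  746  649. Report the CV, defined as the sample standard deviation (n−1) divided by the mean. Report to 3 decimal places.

n = 11, Σ = 7203, M = 654.8182
Σ(x−M)² = 79605.636; s = √(79605.636/10) = 89.2220
CV = 89.2220 / 654.8182 = 0.13625

0.136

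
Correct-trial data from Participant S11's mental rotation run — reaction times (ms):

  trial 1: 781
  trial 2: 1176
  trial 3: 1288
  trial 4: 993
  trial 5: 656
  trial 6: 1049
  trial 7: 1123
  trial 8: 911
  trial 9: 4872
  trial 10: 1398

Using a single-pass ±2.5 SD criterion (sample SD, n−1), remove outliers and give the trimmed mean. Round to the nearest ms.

1042 ms

n = 10, ΣRT = 14247, M = 1424.700
Σ(x−M)² = 13652804.10; s = √(13652804.10/9) = 1231.657
Cutoffs: 1424.700 ± 2.5·1231.657 → [-1654.4, 4503.8]
Outside: 4872 → excluded.
Retained (n=9): Σ = 9375, mean = 9375/9 = 1041.667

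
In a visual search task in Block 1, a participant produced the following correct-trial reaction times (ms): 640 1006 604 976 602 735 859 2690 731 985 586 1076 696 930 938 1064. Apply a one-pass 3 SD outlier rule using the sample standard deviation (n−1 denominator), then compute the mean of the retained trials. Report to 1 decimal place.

n = 16, ΣRT = 15118, M = 944.875
Σ(x−M)² = 3698031.75; s = √(3698031.75/15) = 496.523
Cutoffs: 944.875 ± 3·496.523 → [-544.7, 2434.4]
Outside: 2690 → excluded.
Retained (n=15): Σ = 12428, mean = 12428/15 = 828.533

828.5 ms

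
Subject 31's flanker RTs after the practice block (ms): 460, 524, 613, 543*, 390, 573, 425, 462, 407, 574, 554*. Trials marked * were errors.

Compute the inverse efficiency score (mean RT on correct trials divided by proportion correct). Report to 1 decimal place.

601.3 ms

Correct trials (n=9): 460, 524, 613, 390, 573, 425, 462, 407, 574
Mean correct RT = 4428/9 = 492.0000 ms
Proportion correct = 9/11
IES = 492.0000 / (9/11) = 601.333 ms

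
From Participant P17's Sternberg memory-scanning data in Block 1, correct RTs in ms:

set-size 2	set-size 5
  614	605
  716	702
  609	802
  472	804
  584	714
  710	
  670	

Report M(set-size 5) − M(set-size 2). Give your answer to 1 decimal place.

M(set-size 2) = 4375/7 = 625.000
M(set-size 5) = 3627/5 = 725.400
Difference = 725.400 − 625.000 = 100.400 ms

100.4 ms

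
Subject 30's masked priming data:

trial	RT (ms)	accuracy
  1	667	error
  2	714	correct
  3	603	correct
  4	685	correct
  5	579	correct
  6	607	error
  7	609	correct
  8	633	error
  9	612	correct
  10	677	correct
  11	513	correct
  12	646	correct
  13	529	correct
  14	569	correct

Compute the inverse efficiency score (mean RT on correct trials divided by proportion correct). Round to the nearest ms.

Correct trials (n=11): 714, 603, 685, 579, 609, 612, 677, 513, 646, 529, 569
Mean correct RT = 6736/11 = 612.3636 ms
Proportion correct = 11/14
IES = 612.3636 / (11/14) = 779.372 ms

779 ms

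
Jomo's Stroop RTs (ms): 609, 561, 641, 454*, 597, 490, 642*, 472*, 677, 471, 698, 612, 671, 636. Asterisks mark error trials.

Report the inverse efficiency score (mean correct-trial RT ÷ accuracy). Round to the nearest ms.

771 ms

Correct trials (n=11): 609, 561, 641, 597, 490, 677, 471, 698, 612, 671, 636
Mean correct RT = 6663/11 = 605.7273 ms
Proportion correct = 11/14
IES = 605.7273 / (11/14) = 770.926 ms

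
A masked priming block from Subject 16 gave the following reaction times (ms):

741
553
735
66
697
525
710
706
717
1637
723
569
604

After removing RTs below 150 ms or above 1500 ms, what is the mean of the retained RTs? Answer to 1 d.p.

Excluded: 66, 1637
Retained (n=11): Σ = 7280
Mean = 7280/11 = 661.8182

661.8 ms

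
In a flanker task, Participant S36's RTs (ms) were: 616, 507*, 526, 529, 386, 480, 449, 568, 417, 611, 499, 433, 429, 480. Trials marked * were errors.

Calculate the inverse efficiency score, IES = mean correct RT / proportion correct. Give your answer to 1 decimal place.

532.1 ms

Correct trials (n=13): 616, 526, 529, 386, 480, 449, 568, 417, 611, 499, 433, 429, 480
Mean correct RT = 6423/13 = 494.0769 ms
Proportion correct = 13/14
IES = 494.0769 / (13/14) = 532.083 ms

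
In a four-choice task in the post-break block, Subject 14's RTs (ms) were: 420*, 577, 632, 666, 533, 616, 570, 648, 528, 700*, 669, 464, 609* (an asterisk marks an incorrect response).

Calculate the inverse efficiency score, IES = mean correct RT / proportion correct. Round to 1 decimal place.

767.4 ms

Correct trials (n=10): 577, 632, 666, 533, 616, 570, 648, 528, 669, 464
Mean correct RT = 5903/10 = 590.3000 ms
Proportion correct = 10/13
IES = 590.3000 / (10/13) = 767.390 ms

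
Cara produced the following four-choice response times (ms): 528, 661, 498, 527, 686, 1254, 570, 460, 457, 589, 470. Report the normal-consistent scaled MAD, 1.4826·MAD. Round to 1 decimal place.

Sorted: 457, 460, 470, 498, 527, 528, 570, 589, 661, 686, 1254 → median = 528
|x − 528| sorted: 0, 1, 30, 42, 58, 61, 68, 71, 133, 158, 726 → MAD = 61
Robust SD ≈ 1.4826 × 61 = 90.439

90.4 ms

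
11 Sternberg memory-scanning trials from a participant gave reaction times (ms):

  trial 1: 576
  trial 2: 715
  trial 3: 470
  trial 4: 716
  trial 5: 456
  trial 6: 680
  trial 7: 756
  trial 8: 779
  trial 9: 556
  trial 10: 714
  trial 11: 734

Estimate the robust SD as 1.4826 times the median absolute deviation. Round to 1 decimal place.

Sorted: 456, 470, 556, 576, 680, 714, 715, 716, 734, 756, 779 → median = 714
|x − 714| sorted: 0, 1, 2, 20, 34, 42, 65, 138, 158, 244, 258 → MAD = 42
Robust SD ≈ 1.4826 × 42 = 62.269

62.3 ms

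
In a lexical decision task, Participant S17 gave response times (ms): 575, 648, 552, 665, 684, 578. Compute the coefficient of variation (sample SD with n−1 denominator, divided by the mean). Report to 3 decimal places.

n = 6, Σ = 3702, M = 617.0000
Σ(x−M)² = 15264.000; s = √(15264.000/5) = 55.2521
CV = 55.2521 / 617.0000 = 0.08955

0.090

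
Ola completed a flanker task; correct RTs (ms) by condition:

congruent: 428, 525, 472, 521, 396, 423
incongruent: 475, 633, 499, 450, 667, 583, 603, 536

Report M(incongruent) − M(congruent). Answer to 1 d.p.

94.9 ms

M(congruent) = 2765/6 = 460.833
M(incongruent) = 4446/8 = 555.750
Difference = 555.750 − 460.833 = 94.917 ms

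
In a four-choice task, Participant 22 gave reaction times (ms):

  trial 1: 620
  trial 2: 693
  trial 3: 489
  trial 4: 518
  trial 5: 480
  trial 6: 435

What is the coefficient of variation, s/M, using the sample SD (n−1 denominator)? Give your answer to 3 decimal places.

0.181

n = 6, Σ = 3235, M = 539.1667
Σ(x−M)² = 47514.833; s = √(47514.833/5) = 97.4832
CV = 97.4832 / 539.1667 = 0.18080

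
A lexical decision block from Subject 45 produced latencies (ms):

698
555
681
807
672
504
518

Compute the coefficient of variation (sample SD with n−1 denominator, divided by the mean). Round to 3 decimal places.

n = 7, Σ = 4435, M = 633.5714
Σ(x−M)² = 74273.714; s = √(74273.714/6) = 111.2607
CV = 111.2607 / 633.5714 = 0.17561

0.176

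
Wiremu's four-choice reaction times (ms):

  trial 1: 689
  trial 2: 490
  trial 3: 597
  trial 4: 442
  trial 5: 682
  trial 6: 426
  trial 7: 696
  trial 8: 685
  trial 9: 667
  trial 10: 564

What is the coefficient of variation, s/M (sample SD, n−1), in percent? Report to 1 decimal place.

18.1%

n = 10, Σ = 5938, M = 593.8000
Σ(x−M)² = 103835.600; s = √(103835.600/9) = 107.4118
CV = 107.4118 / 593.8000 = 0.18089 = 18.089%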